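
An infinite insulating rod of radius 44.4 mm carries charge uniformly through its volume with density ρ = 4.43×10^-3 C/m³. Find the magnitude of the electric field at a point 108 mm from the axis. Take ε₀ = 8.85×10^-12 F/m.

By cylindrical symmetry E is radial; use a coaxial Gaussian cylinder of radius 108 mm and length L (r > 44.4 mm, full cross-section enclosed).
λ_enc = ρ·πR² = (4.43e-3)π(0.0444)² = 2.744e-5 C/m.
By Gauss's law (flux through the curved wall only), E·2πrL = λ_enc L/ε₀.
E = |λ_enc|/(2πε₀r) = (2.744×10^-5)/(2π·8.85×10^-12·0.108) = 4.57e6 N/C.

|E| ≈ 4.57e6 N/C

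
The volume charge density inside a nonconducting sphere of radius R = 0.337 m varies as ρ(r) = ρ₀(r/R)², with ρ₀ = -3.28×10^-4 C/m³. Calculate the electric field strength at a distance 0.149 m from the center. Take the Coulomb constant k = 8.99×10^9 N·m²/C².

E ≈ 2.16e5 N/C

Take a concentric spherical Gaussian surface of radius r = 0.149 m (r < R).
Integrate the density: Q_enc = 4π ∫₀^r ρ₀(r'/R)^2 r'² dr' = 4πρ₀ r^5/(5·R²) = -5.331×10^-7 C.
Applying ∮E·dA = Q_enc/ε₀ with Φ = E(4πr²):
E = k|Q_enc|/r² = (8.99×10^9)(5.331e-7)/(0.149)² = 2.16×10^5 N/C.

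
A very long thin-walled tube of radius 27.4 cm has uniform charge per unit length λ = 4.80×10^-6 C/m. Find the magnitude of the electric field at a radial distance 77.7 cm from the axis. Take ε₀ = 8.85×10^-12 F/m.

By cylindrical symmetry E is radial; use a coaxial Gaussian cylinder of radius 77.7 cm and length L (r > 27.4 cm).
The full line charge is enclosed: λ_enc = 4.80×10^-6 C/m.
Since E is radial and uniform over the curved surface, Φ = E·2πrL = Q_enc/ε₀ = λ_enc L/ε₀.
E = |λ_enc|/(2πε₀r) = (4.80×10^-6)/(2π·8.85×10^-12·0.777) = 1.11e5 N/C.

|E| ≈ 1.11e5 N/C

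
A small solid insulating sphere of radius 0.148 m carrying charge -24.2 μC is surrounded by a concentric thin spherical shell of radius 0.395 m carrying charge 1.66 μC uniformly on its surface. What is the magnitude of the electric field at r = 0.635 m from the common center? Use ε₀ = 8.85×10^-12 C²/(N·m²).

By spherical symmetry E is radial; choose a Gaussian sphere of radius r = 0.635 m (r > 0.395 m, enclosing both).
Q_enc = (-24.2 μC) + (1.66 μC) = -2.254e-5 C.
By Gauss's law, ∮E·dA = E·4πr² = Q_enc/ε₀.
E = |Q_enc|/(4πε₀r²) = (2.254×10^-5)/(4π·8.85×10^-12·(0.635)²) = 5.03×10^5 N/C.

5.03×10^5 N/C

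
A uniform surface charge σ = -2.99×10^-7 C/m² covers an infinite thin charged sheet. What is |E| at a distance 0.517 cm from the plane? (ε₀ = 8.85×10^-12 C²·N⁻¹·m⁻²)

By planar symmetry E is perpendicular to the sheet and uniform; use a Gaussian pillbox with flat faces of area A on each side of the sheet.
Only the two end caps contribute flux: Φ = 2EA. With Q_enc = σA, Gauss's law gives E = |σ|/(2ε₀).
E = |σ|/(2ε₀) = (2.99×10^-7)/(2·8.85×10^-12) = 1.69e4 N/C.

|E| = 1.69e4 V/m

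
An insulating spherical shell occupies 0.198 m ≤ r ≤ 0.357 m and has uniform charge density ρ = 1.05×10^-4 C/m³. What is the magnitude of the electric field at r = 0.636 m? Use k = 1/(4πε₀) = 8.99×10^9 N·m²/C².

Take a concentric spherical Gaussian surface of radius r = 0.636 m (r > 0.357 m, enclosing the whole shell).
Q_enc = ρ·(4π/3)(b³ − a³) = (1.05×10^-4)·(4π/3)·((0.357)³ − (0.198)³) = 1.66×10^-5 C.
By Gauss's law, ∮E·dA = E·4πr² = Q_enc/ε₀.
E = k|Q_enc|/r² = (8.99×10^9)(1.66×10^-5)/(0.636)² = 3.69×10^5 N/C.

|E| = 3.69×10^5 N/C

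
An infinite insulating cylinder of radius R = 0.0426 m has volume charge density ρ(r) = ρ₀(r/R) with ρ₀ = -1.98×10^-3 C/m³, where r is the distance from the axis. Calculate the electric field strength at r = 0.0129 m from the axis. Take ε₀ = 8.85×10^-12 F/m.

By cylindrical symmetry E is radial; use a coaxial Gaussian cylinder of radius 0.0129 m and length L (r < R).
Integrating ρ over the cross-section to radius r: λ_enc = (2πρ₀/R) ∫₀^r r'^2 dr' = 2πρ₀ r^3/(3·R) = -2.09e-7 C/m.
By Gauss's law (flux through the curved wall only), E·2πrL = λ_enc L/ε₀.
E = |λ_enc|/(2πε₀r) = (2.09×10^-7)/(2π·8.85×10^-12·0.0129) = 2.91×10^5 N/C.

|E| ≈ 2.91×10^5 V/m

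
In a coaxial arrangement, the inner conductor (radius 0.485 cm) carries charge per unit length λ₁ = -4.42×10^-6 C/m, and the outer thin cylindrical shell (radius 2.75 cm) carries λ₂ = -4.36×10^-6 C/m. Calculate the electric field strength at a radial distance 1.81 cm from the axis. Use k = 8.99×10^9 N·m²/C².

Take a coaxial cylindrical Gaussian surface of radius r = 1.81 cm and length L (between the conductors, 0.485 cm < r < 2.75 cm).
The shell at 2.75 cm lies outside the Gaussian surface, so λ_enc = λ₁ = -4.42e-6 C/m.
By Gauss's law (flux through the curved wall only), E·2πrL = λ_enc L/ε₀.
E = 2k|λ_enc|/r = 2(8.99×10^9)(4.42e-6)/(0.0181) = 4.39e6 N/C.

4.39×10^6 V/m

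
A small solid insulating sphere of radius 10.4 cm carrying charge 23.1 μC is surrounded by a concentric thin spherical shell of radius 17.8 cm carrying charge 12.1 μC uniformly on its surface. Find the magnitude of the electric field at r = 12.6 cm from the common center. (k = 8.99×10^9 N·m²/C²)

1.31×10^7 N/C

Symmetry ⇒ E = E(r) r̂. Gaussian sphere of radius r = 12.6 cm (between the bodies, 10.4 cm < r < 17.8 cm).
The shell at 17.8 cm lies outside the Gaussian surface, so Q_enc = 23.1 μC = 2.31×10^-5 C.
Gauss's law: E·4πr² = Q_enc/ε₀.
E = k|Q_enc|/r² = (8.99×10^9)(2.31×10^-5)/(0.126)² = 1.31e7 N/C.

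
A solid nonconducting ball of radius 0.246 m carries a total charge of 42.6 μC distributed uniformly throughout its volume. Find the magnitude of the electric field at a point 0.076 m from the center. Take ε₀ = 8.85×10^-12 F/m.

Use a concentric Gaussian sphere at r = 0.076 m (r < R).
For a uniform sphere the enclosed fraction is (r/R)³, so Q_enc = (42.6 μC)(0.076/0.246)³ = 1.256e-6 C.
Since E is radial and uniform over the Gaussian sphere, Φ = E·4πr² = Q_enc/ε₀.
E = |Q_enc|/(4πε₀r²) = (1.256×10^-6)/(4π·8.85×10^-12·(0.076)²) = 1.96×10^6 N/C.

1.96×10^6 N/C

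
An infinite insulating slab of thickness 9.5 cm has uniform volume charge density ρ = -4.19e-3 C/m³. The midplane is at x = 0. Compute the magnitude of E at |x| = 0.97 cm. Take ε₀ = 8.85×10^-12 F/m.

4.59×10^6 V/m

By symmetry E is perpendicular to the slab. A Gaussian pillbox from −0.97 cm to +0.97 cm (face area A) lies entirely within the slab.
Q_enc = ρ·(2x)·A and flux = 2EA, so 2EA = 2ρxA/ε₀ ⇒ E = |ρ|x/ε₀.
E = (4.19×10^-3)(0.0097)/(8.85×10^-12) = 4.59×10^6 N/C.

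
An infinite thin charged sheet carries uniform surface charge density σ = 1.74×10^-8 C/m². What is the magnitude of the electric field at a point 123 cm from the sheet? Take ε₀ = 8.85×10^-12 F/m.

E = 983 N/C

The symmetry is planar: E is normal to the sheet and the same magnitude on both sides. Take a pillbox straddling the sheet with end-cap area A.
Flux Φ = 2EA and Q_enc = σA, so 2EA = σA/ε₀ ⇒ E = |σ|/(2ε₀), independent of distance.
E = |σ|/(2ε₀) = (1.74×10^-8)/(2·8.85×10^-12) = 983 N/C.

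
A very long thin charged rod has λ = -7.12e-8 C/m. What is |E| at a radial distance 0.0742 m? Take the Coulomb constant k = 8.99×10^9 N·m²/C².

|E| ≈ 1.73×10^4 N/C

By cylindrical symmetry E is radial; use a coaxial Gaussian cylinder of radius 0.0742 m and length L.
Q_enc = λL, so λ_enc = -7.12×10^-8 C/m.
Since E is radial and uniform over the curved surface, Φ = E·2πrL = Q_enc/ε₀ = λ_enc L/ε₀.
E = 2k|λ_enc|/r = 2(8.99×10^9)(7.12e-8)/(0.0742) = 1.73×10^4 N/C.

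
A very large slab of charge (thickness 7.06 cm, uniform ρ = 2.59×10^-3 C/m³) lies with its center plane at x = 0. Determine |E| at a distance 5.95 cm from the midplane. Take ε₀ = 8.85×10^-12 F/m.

The point |x| = 5.95 cm lies outside the slab (half-thickness 0.0353 m). A symmetric pillbox spanning the full slab encloses Q_enc = ρ·d·A.
Flux = 2EA ⇒ E = |ρ|d/(2ε₀), independent of distance outside.
E = (2.59e-3)(0.0706)/(2·8.85×10^-12) = 1.03e7 N/C.

1.03×10^7 N/C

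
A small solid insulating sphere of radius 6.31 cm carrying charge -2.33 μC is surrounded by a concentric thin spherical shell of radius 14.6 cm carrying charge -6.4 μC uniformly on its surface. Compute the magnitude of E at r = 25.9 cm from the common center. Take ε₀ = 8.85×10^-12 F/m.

Take a concentric spherical Gaussian surface of radius r = 25.9 cm (r > 14.6 cm, enclosing both).
Q_enc = (-2.33 μC) + (-6.4 μC) = -8.73×10^-6 C.
Since E is radial and uniform over the Gaussian sphere, Φ = E·4πr² = Q_enc/ε₀.
E = |Q_enc|/(4πε₀r²) = (8.73×10^-6)/(4π·8.85×10^-12·(0.259)²) = 1.17×10^6 N/C.

|E| = 1.17×10^6 N/C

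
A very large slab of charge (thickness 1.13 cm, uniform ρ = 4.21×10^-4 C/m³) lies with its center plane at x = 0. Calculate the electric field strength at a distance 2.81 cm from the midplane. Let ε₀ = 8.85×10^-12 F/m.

|E| ≈ 2.69×10^5 N/C

The point |x| = 2.81 cm lies outside the slab (half-thickness 0.00565 m). A symmetric pillbox spanning the full slab encloses Q_enc = ρ·d·A.
Flux = 2EA ⇒ E = |ρ|d/(2ε₀), independent of distance outside.
E = (4.21e-4)(0.0113)/(2·8.85×10^-12) = 2.69×10^5 N/C.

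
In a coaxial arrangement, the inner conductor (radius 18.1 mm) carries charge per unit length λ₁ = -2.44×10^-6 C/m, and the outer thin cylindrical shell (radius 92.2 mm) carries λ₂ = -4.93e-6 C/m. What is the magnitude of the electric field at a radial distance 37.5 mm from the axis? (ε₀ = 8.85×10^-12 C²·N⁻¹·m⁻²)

Take a coaxial cylindrical Gaussian surface of radius r = 37.5 mm and length L (between the conductors, 18.1 mm < r < 92.2 mm).
Only the inner wire is enclosed; the outer shell contributes nothing inside itself. λ_enc = λ₁ = -2.44e-6 C/m.
Gauss's law: E·2πrL = λ_enc L/ε₀.
E = |λ_enc|/(2πε₀r) = (2.44e-6)/(2π·8.85×10^-12·0.0375) = 1.17e6 N/C.

|E| ≈ 1.17e6 N/C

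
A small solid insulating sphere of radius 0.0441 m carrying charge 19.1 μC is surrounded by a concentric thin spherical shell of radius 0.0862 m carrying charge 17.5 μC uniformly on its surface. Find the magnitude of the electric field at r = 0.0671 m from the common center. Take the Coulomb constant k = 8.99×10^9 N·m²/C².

|E| = 3.81×10^7 N/C

Take a concentric spherical Gaussian surface of radius r = 0.0671 m (between the bodies, 0.0441 m < r < 0.0862 m).
Only the inner charge is enclosed; the outer shell contributes nothing inside itself. Q_enc = 19.1 μC = 1.91×10^-5 C.
Since E is radial and uniform over the Gaussian sphere, Φ = E·4πr² = Q_enc/ε₀.
E = k|Q_enc|/r² = (8.99×10^9)(1.91×10^-5)/(0.0671)² = 3.81×10^7 N/C.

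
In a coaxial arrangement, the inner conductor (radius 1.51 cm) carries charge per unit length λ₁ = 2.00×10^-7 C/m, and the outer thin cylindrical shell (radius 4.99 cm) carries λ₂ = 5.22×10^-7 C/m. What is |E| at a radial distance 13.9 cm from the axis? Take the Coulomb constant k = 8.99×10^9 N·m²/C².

Coaxial Gaussian cylinder, radius r = 13.9 cm, length L (r > 4.99 cm, enclosing both).
λ_enc = λ₁ + λ₂ = (2.00×10^-7) + (5.22×10^-7) = 7.22e-7 C/m.
Since E is radial and uniform over the curved surface, Φ = E·2πrL = Q_enc/ε₀ = λ_enc L/ε₀.
E = 2k|λ_enc|/r = 2(8.99×10^9)(7.22×10^-7)/(0.139) = 9.34×10^4 N/C.

9.34×10^4 N/C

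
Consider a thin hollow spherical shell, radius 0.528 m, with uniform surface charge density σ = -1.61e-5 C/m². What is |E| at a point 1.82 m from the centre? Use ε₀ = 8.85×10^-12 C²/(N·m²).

|E| = 1.53×10^5 V/m

Use a concentric Gaussian sphere at r = 1.82 m (r > 0.528 m).
The entire shell is enclosed: Q_enc = σ·4πR² = (-1.61e-5)·4π·(0.528)² = -5.64e-5 C.
By Gauss's law, ∮E·dA = E·4πr² = Q_enc/ε₀.
E = |Q_enc|/(4πε₀r²) = (5.64×10^-5)/(4π·8.85×10^-12·(1.82)²) = 1.53×10^5 N/C.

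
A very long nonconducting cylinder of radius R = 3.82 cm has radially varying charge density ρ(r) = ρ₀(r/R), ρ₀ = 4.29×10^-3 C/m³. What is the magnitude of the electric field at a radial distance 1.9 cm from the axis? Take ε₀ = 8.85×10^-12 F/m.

Take a coaxial cylindrical Gaussian surface of radius r = 1.9 cm and length L (r < R).
λ_enc = ∫₀^r ρ(r')·2πr' dr' = (2πρ₀/R)·r^3/3 = 1.613×10^-6 C/m.
Since E is radial and uniform over the curved surface, Φ = E·2πrL = Q_enc/ε₀ = λ_enc L/ε₀.
E = |λ_enc|/(2πε₀r) = (1.613e-6)/(2π·8.85×10^-12·0.019) = 1.53×10^6 N/C.

|E| ≈ 1.53e6 V/m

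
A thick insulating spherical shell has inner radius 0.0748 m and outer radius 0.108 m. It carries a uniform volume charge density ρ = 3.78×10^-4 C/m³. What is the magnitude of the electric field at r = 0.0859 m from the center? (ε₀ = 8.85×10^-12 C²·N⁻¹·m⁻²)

Take a concentric spherical Gaussian surface of radius r = 0.0859 m (within the shell material, 0.0748 m < r < 0.108 m).
Only the shell between 0.0748 m and r is enclosed: Q_enc = ρ·(4π/3)(r³ − a³) = (3.78e-4)·(4π/3)·((0.0859)³ − (0.0748)³) = 3.409×10^-7 C.
By Gauss's law, ∮E·dA = E·4πr² = Q_enc/ε₀.
E = |Q_enc|/(4πε₀r²) = (3.409e-7)/(4π·8.85×10^-12·(0.0859)²) = 4.15e5 N/C.

|E| ≈ 4.15e5 N/C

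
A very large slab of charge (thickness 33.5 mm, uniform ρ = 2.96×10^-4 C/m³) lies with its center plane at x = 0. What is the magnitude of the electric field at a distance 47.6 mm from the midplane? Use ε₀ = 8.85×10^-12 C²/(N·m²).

|E| ≈ 5.60×10^5 N/C

The point |x| = 47.6 mm lies outside the slab (half-thickness 0.01675 m). A symmetric pillbox spanning the full slab encloses Q_enc = ρ·d·A.
Flux = 2EA ⇒ E = |ρ|d/(2ε₀), independent of distance outside.
E = (2.96e-4)(0.0335)/(2·8.85×10^-12) = 5.60×10^5 N/C.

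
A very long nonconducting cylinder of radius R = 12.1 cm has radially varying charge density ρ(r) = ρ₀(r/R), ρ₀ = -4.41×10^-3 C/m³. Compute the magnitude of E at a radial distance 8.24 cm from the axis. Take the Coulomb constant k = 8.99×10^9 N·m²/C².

Take a coaxial cylindrical Gaussian surface of radius r = 8.24 cm and length L (r < R).
λ_enc = ∫₀^r ρ(r')·2πr' dr' = (2πρ₀/R)·r^3/3 = -4.271×10^-5 C/m.
Gauss's law: E·2πrL = λ_enc L/ε₀.
E = 2k|λ_enc|/r = 2(8.99×10^9)(4.271e-5)/(0.0824) = 9.32×10^6 N/C.

E ≈ 9.32×10^6 N/C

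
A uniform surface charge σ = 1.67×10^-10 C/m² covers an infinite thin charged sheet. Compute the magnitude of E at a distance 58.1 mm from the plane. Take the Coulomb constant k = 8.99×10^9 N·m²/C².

The symmetry is planar: E is normal to the sheet and the same magnitude on both sides. Take a pillbox straddling the sheet with end-cap area A.
Flux Φ = 2EA and Q_enc = σA, so 2EA = σA/ε₀ ⇒ E = |σ|/(2ε₀), independent of distance.
E = 2πk|σ| = 2π(8.99×10^9)(1.67×10^-10) = 9.43 N/C.

|E| ≈ 9.43 N/C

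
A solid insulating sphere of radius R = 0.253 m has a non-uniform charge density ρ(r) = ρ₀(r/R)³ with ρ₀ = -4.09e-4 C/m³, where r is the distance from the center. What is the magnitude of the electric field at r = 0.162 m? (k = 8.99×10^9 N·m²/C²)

Use a concentric Gaussian sphere at r = 0.162 m (r < R).
Q_enc = ∫₀^r ρ(r')·4πr'² dr' = (4πρ₀/R³) ∫₀^r r'^5 dr' = 4πρ₀ r^6/(6·R³) = -9.561×10^-7 C.
By Gauss's law, ∮E·dA = E·4πr² = Q_enc/ε₀.
E = k|Q_enc|/r² = (8.99×10^9)(9.561e-7)/(0.162)² = 3.28×10^5 N/C.

3.28×10^5 V/m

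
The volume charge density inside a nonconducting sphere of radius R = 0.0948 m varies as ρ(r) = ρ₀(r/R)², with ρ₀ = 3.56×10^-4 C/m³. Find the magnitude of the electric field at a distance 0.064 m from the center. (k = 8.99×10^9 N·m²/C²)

Symmetry ⇒ E = E(r) r̂. Gaussian sphere of radius r = 0.064 m (r < R).
Integrate the density: Q_enc = 4π ∫₀^r ρ₀(r'/R)^2 r'² dr' = 4πρ₀ r^5/(5·R²) = 1.069×10^-7 C.
Applying ∮E·dA = Q_enc/ε₀ with Φ = E(4πr²):
E = k|Q_enc|/r² = (8.99×10^9)(1.069×10^-7)/(0.064)² = 2.35e5 N/C.

|E| ≈ 2.35e5 N/C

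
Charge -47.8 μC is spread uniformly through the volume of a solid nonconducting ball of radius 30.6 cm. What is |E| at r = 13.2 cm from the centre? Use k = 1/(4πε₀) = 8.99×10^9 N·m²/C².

Use a concentric Gaussian sphere at r = 13.2 cm (r < R).
For a uniform sphere the enclosed fraction is (r/R)³, so Q_enc = (-47.8 μC)(0.132/0.306)³ = -3.837×10^-6 C.
Gauss's law: E·4πr² = Q_enc/ε₀.
E = k|Q_enc|/r² = (8.99×10^9)(3.837×10^-6)/(0.132)² = 1.98×10^6 N/C.

E = 1.98×10^6 N/C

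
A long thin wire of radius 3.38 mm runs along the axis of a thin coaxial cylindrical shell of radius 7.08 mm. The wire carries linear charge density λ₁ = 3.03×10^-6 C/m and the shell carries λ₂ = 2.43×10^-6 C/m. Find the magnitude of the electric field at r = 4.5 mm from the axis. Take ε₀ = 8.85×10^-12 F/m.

E = 1.21×10^7 V/m

By cylindrical symmetry E is radial; use a coaxial Gaussian cylinder of radius 4.5 mm and length L (between the conductors, 3.38 mm < r < 7.08 mm).
The shell at 7.08 mm lies outside the Gaussian surface, so λ_enc = λ₁ = 3.03×10^-6 C/m.
Applying ∮E·dA = Q_enc/ε₀ with the end caps contributing no flux:
E = |λ_enc|/(2πε₀r) = (3.03e-6)/(2π·8.85×10^-12·0.0045) = 1.21×10^7 N/C.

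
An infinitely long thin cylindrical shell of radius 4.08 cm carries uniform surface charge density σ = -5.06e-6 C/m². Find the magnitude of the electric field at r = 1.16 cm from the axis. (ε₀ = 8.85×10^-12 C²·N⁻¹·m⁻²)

E = 0

By cylindrical symmetry E is radial; use a coaxial Gaussian cylinder of radius 1.16 cm and length L (r < 4.08 cm, inside the shell).
No charge is enclosed, so Gauss's law gives E·2πrL = 0 ⇒ E = 0.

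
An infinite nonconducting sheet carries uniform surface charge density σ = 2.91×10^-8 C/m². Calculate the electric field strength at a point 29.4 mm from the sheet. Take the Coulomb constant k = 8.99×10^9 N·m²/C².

Choose a cylindrical pillbox piercing the sheet, end faces (area A) parallel to it.
Flux Φ = 2EA and Q_enc = σA, so 2EA = σA/ε₀ ⇒ E = |σ|/(2ε₀), independent of distance.
E = 2πk|σ| = 2π(8.99×10^9)(2.91e-8) = 1.64e3 N/C.

1.64×10^3 N/C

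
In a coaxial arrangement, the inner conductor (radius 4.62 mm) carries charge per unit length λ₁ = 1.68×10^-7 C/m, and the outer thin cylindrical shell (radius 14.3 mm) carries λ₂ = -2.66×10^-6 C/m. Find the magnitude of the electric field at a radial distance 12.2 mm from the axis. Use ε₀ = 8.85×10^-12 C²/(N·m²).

|E| ≈ 2.48×10^5 V/m

Take a coaxial cylindrical Gaussian surface of radius r = 12.2 mm and length L (between the conductors, 4.62 mm < r < 14.3 mm).
The shell at 14.3 mm lies outside the Gaussian surface, so λ_enc = λ₁ = 1.68e-7 C/m.
Since E is radial and uniform over the curved surface, Φ = E·2πrL = Q_enc/ε₀ = λ_enc L/ε₀.
E = |λ_enc|/(2πε₀r) = (1.68e-7)/(2π·8.85×10^-12·0.0122) = 2.48×10^5 N/C.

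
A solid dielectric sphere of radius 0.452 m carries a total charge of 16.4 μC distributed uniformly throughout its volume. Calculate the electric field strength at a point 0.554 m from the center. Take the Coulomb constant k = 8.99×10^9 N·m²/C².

By spherical symmetry E is radial; choose a Gaussian sphere of radius r = 0.554 m (r > R, so the entire charge is enclosed).
Q_enc = 16.4 μC = 1.64e-5 C.
By Gauss's law, ∮E·dA = E·4πr² = Q_enc/ε₀.
E = k|Q_enc|/r² = (8.99×10^9)(1.64×10^-5)/(0.554)² = 4.80×10^5 N/C.

E = 4.80×10^5 N/C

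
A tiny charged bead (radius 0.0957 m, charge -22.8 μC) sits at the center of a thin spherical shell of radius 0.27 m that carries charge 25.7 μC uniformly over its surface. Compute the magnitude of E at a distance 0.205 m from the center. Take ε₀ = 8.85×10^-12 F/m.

Use a concentric Gaussian sphere at r = 0.205 m (between the bodies, 0.0957 m < r < 0.27 m).
Only the inner charge is enclosed; the outer shell contributes nothing inside itself. Q_enc = -22.8 μC = -2.28×10^-5 C.
By Gauss's law, ∮E·dA = E·4πr² = Q_enc/ε₀.
E = |Q_enc|/(4πε₀r²) = (2.28×10^-5)/(4π·8.85×10^-12·(0.205)²) = 4.88×10^6 N/C.

E = 4.88e6 N/C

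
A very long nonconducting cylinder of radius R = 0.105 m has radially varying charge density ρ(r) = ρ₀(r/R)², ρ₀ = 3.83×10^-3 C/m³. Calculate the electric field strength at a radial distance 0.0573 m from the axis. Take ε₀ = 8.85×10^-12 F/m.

Choose a coaxial cylinder of radius r = 0.0573 m (arbitrary length L) as the Gaussian surface (r < R).
λ_enc = ∫₀^r ρ(r')·2πr' dr' = (2πρ₀/R²)·r^4/4 = 5.882×10^-6 C/m.
Applying ∮E·dA = Q_enc/ε₀ with the end caps contributing no flux:
E = |λ_enc|/(2πε₀r) = (5.882e-6)/(2π·8.85×10^-12·0.0573) = 1.85×10^6 N/C.

1.85e6 V/m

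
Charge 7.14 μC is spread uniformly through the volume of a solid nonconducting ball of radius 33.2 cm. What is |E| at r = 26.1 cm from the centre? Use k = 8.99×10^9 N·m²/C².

E ≈ 4.58×10^5 V/m

By spherical symmetry E is radial; choose a Gaussian sphere of radius r = 26.1 cm (r < R).
Only the charge within r is enclosed: Q_enc = Q·(r/R)³ = (7.14 μC)·(26.1 cm/33.2 cm)³ = 3.469×10^-6 C.
Applying ∮E·dA = Q_enc/ε₀ with Φ = E(4πr²):
E = k|Q_enc|/r² = (8.99×10^9)(3.469×10^-6)/(0.261)² = 4.58×10^5 N/C.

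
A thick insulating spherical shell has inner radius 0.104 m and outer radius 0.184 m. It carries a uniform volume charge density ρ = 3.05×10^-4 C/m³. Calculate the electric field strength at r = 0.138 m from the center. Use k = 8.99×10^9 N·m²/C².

E = 9.07e5 N/C

Take a concentric spherical Gaussian surface of radius r = 0.138 m (within the shell material, 0.104 m < r < 0.184 m).
Only the shell between 0.104 m and r is enclosed: Q_enc = ρ·(4π/3)(r³ − a³) = (3.05×10^-4)·(4π/3)·((0.138)³ − (0.104)³) = 1.92×10^-6 C.
Applying ∮E·dA = Q_enc/ε₀ with Φ = E(4πr²):
E = k|Q_enc|/r² = (8.99×10^9)(1.92e-6)/(0.138)² = 9.07e5 N/C.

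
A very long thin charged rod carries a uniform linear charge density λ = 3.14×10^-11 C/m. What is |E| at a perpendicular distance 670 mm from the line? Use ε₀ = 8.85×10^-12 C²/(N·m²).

Take a coaxial cylindrical Gaussian surface of radius r = 670 mm and length L.
Q_enc = λL, so λ_enc = 3.14e-11 C/m.
By Gauss's law (flux through the curved wall only), E·2πrL = λ_enc L/ε₀.
E = |λ_enc|/(2πε₀r) = (3.14e-11)/(2π·8.85×10^-12·0.67) = 0.843 N/C.

|E| ≈ 0.843 V/m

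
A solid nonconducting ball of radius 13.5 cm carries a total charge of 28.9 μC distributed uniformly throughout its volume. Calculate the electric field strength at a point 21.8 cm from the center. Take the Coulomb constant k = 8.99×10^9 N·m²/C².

By spherical symmetry E is radial; choose a Gaussian sphere of radius r = 21.8 cm (r > R, so the entire charge is enclosed).
Q_enc = 28.9 μC = 2.89×10^-5 C.
Since E is radial and uniform over the Gaussian sphere, Φ = E·4πr² = Q_enc/ε₀.
E = k|Q_enc|/r² = (8.99×10^9)(2.89×10^-5)/(0.218)² = 5.47×10^6 N/C.

|E| ≈ 5.47e6 V/m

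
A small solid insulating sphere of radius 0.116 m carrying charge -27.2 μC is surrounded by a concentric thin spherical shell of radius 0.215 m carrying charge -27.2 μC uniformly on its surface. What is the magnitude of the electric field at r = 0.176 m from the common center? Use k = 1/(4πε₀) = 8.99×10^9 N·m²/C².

E = 7.89×10^6 N/C

Symmetry ⇒ E = E(r) r̂. Gaussian sphere of radius r = 0.176 m (between the bodies, 0.116 m < r < 0.215 m).
Only the inner charge is enclosed; the outer shell contributes nothing inside itself. Q_enc = -27.2 μC = -2.72×10^-5 C.
Applying ∮E·dA = Q_enc/ε₀ with Φ = E(4πr²):
E = k|Q_enc|/r² = (8.99×10^9)(2.72×10^-5)/(0.176)² = 7.89×10^6 N/C.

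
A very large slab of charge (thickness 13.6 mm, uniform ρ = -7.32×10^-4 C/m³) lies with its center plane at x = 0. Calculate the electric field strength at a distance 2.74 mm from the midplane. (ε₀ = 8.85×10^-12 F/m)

By symmetry E is perpendicular to the slab. A Gaussian pillbox from −2.74 mm to +2.74 mm (face area A) lies entirely within the slab.
Q_enc = ρ·(2x)·A and flux = 2EA, so 2EA = 2ρxA/ε₀ ⇒ E = |ρ|x/ε₀.
E = (7.32×10^-4)(0.00274)/(8.85×10^-12) = 2.27×10^5 N/C.

|E| ≈ 2.27×10^5 N/C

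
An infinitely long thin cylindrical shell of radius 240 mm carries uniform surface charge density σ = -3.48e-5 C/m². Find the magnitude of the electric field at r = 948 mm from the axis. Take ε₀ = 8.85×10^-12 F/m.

Choose a coaxial cylinder of radius r = 948 mm (arbitrary length L) as the Gaussian surface (r > 240 mm).
The whole shell is enclosed: λ_enc = σ·2πR = (-3.48e-5)·2π·(0.24) = -5.248×10^-5 C/m.
By Gauss's law (flux through the curved wall only), E·2πrL = λ_enc L/ε₀.
E = |λ_enc|/(2πε₀r) = (5.248e-5)/(2π·8.85×10^-12·0.948) = 9.95×10^5 N/C.

E ≈ 9.95e5 N/C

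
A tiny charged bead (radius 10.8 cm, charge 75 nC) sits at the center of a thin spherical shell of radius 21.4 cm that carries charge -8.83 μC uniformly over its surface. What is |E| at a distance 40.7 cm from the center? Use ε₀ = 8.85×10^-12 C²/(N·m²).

E = 4.75×10^5 N/C

By spherical symmetry E is radial; choose a Gaussian sphere of radius r = 40.7 cm (r > 21.4 cm, enclosing both).
Q_enc = (75 nC) + (-8.83 μC) = -8.755×10^-6 C.
Since E is radial and uniform over the Gaussian sphere, Φ = E·4πr² = Q_enc/ε₀.
E = |Q_enc|/(4πε₀r²) = (8.755e-6)/(4π·8.85×10^-12·(0.407)²) = 4.75e5 N/C.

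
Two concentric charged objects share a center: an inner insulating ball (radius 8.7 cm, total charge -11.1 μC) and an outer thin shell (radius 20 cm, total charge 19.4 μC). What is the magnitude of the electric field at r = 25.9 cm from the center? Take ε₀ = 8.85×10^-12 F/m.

|E| ≈ 1.11×10^6 V/m

By spherical symmetry E is radial; choose a Gaussian sphere of radius r = 25.9 cm (r > 20 cm, enclosing both).
Q_enc = (-11.1 μC) + (19.4 μC) = 8.30×10^-6 C.
Gauss's law: E·4πr² = Q_enc/ε₀.
E = |Q_enc|/(4πε₀r²) = (8.30×10^-6)/(4π·8.85×10^-12·(0.259)²) = 1.11e6 N/C.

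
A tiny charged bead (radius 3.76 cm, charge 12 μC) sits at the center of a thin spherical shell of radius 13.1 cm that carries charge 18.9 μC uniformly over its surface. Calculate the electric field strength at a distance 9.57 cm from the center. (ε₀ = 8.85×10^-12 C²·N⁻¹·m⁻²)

By spherical symmetry E is radial; choose a Gaussian sphere of radius r = 9.57 cm (between the bodies, 3.76 cm < r < 13.1 cm).
Only the inner charge is enclosed; the outer shell contributes nothing inside itself. Q_enc = 12 μC = 1.20×10^-5 C.
By Gauss's law, ∮E·dA = E·4πr² = Q_enc/ε₀.
E = |Q_enc|/(4πε₀r²) = (1.20e-5)/(4π·8.85×10^-12·(0.0957)²) = 1.18×10^7 N/C.

1.18e7 N/C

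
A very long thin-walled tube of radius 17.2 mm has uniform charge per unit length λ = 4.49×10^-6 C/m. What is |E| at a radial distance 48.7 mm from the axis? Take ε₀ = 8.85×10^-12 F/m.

E ≈ 1.66×10^6 V/m

By cylindrical symmetry E is radial; use a coaxial Gaussian cylinder of radius 48.7 mm and length L (r > 17.2 mm).
The full line charge is enclosed: λ_enc = 4.49×10^-6 C/m.
Applying ∮E·dA = Q_enc/ε₀ with the end caps contributing no flux:
E = |λ_enc|/(2πε₀r) = (4.49e-6)/(2π·8.85×10^-12·0.0487) = 1.66×10^6 N/C.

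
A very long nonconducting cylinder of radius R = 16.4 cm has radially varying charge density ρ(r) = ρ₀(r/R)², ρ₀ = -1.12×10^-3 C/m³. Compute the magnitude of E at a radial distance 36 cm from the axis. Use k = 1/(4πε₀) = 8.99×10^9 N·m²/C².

Choose a coaxial cylinder of radius r = 36 cm (arbitrary length L) as the Gaussian surface (r > R, full charge per length enclosed).
λ_enc = 2π ∫₀^R ρ₀(r'/R)^2 r' dr' = 2πρ₀R²/4 = -4.732×10^-5 C/m.
Gauss's law: E·2πrL = λ_enc L/ε₀.
E = 2k|λ_enc|/r = 2(8.99×10^9)(4.732×10^-5)/(0.36) = 2.36×10^6 N/C.

E ≈ 2.36×10^6 N/C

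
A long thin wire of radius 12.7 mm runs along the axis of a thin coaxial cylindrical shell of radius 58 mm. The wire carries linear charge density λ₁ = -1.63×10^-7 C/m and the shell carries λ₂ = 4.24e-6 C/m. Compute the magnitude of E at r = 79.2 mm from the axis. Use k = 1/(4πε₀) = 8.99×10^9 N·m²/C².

|E| ≈ 9.26e5 V/m

Choose a coaxial cylinder of radius r = 79.2 mm (arbitrary length L) as the Gaussian surface (r > 58 mm, enclosing both).
λ_enc = λ₁ + λ₂ = (-1.63×10^-7) + (4.24×10^-6) = 4.077e-6 C/m.
Applying ∮E·dA = Q_enc/ε₀ with the end caps contributing no flux:
E = 2k|λ_enc|/r = 2(8.99×10^9)(4.077e-6)/(0.0792) = 9.26e5 N/C.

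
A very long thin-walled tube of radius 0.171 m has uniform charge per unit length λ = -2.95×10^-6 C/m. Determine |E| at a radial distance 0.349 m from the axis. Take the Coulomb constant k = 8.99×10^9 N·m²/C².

Take a coaxial cylindrical Gaussian surface of radius r = 0.349 m and length L (r > 0.171 m).
The full line charge is enclosed: λ_enc = -2.95e-6 C/m.
Applying ∮E·dA = Q_enc/ε₀ with the end caps contributing no flux:
E = 2k|λ_enc|/r = 2(8.99×10^9)(2.95×10^-6)/(0.349) = 1.52×10^5 N/C.

E = 1.52e5 V/m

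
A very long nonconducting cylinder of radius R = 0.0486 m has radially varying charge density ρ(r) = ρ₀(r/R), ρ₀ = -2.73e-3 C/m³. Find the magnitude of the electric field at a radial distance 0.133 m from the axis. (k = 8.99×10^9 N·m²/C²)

Choose a coaxial cylinder of radius r = 0.133 m (arbitrary length L) as the Gaussian surface (r > R, full charge per length enclosed).
λ_enc = 2π ∫₀^R ρ₀(r'/R)^1 r' dr' = 2πρ₀R²/3 = -1.35×10^-5 C/m.
Since E is radial and uniform over the curved surface, Φ = E·2πrL = Q_enc/ε₀ = λ_enc L/ε₀.
E = 2k|λ_enc|/r = 2(8.99×10^9)(1.35e-5)/(0.133) = 1.83×10^6 N/C.

E = 1.83×10^6 N/C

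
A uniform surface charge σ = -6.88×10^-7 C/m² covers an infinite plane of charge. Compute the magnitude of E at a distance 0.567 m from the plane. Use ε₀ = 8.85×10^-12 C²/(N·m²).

The symmetry is planar: E is normal to the sheet and the same magnitude on both sides. Take a pillbox straddling the sheet with end-cap area A.
Flux Φ = 2EA and Q_enc = σA, so 2EA = σA/ε₀ ⇒ E = |σ|/(2ε₀), independent of distance.
E = |σ|/(2ε₀) = (6.88×10^-7)/(2·8.85×10^-12) = 3.89×10^4 N/C.

|E| ≈ 3.89e4 N/C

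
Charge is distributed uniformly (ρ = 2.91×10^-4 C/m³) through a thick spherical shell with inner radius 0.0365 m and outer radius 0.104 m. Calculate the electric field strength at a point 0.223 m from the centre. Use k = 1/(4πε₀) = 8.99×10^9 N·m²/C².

E ≈ 2.37×10^5 N/C

Symmetry ⇒ E = E(r) r̂. Gaussian sphere of radius r = 0.223 m (r > 0.104 m, enclosing the whole shell).
Q_enc = ρ·(4π/3)(b³ − a³) = (2.91e-4)·(4π/3)·((0.104)³ − (0.0365)³) = 1.312×10^-6 C.
By Gauss's law, ∮E·dA = E·4πr² = Q_enc/ε₀.
E = k|Q_enc|/r² = (8.99×10^9)(1.312×10^-6)/(0.223)² = 2.37e5 N/C.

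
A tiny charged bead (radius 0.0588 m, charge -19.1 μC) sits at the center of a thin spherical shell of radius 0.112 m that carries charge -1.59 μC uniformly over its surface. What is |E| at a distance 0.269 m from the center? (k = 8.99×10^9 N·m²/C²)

2.57×10^6 N/C

Take a concentric spherical Gaussian surface of radius r = 0.269 m (r > 0.112 m, enclosing both).
Q_enc = (-19.1 μC) + (-1.59 μC) = -2.069e-5 C.
Since E is radial and uniform over the Gaussian sphere, Φ = E·4πr² = Q_enc/ε₀.
E = k|Q_enc|/r² = (8.99×10^9)(2.069×10^-5)/(0.269)² = 2.57×10^6 N/C.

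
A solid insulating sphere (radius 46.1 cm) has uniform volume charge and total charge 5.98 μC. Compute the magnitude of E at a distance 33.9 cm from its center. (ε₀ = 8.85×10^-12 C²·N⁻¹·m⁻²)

|E| = 1.86e5 N/C

Take a concentric spherical Gaussian surface of radius r = 33.9 cm (r < R).
Only the charge within r is enclosed: Q_enc = Q·(r/R)³ = (5.98 μC)·(33.9 cm/46.1 cm)³ = 2.378e-6 C.
Applying ∮E·dA = Q_enc/ε₀ with Φ = E(4πr²):
E = |Q_enc|/(4πε₀r²) = (2.378e-6)/(4π·8.85×10^-12·(0.339)²) = 1.86e5 N/C.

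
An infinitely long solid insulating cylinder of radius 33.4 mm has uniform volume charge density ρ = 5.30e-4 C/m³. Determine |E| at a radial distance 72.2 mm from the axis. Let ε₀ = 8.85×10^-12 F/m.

By cylindrical symmetry E is radial; use a coaxial Gaussian cylinder of radius 72.2 mm and length L (r > 33.4 mm, full cross-section enclosed).
λ_enc = ρ·πR² = (5.30e-4)π(0.0334)² = 1.857×10^-6 C/m.
Applying ∮E·dA = Q_enc/ε₀ with the end caps contributing no flux:
E = |λ_enc|/(2πε₀r) = (1.857e-6)/(2π·8.85×10^-12·0.0722) = 4.63e5 N/C.

E ≈ 4.63×10^5 N/C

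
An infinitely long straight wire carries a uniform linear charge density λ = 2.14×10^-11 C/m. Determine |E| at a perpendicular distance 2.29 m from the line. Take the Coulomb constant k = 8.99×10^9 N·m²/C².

E ≈ 0.168 V/m

Coaxial Gaussian cylinder, radius r = 2.29 m, length L.
Q_enc = λL, so λ_enc = 2.14e-11 C/m.
Gauss's law: E·2πrL = λ_enc L/ε₀.
E = 2k|λ_enc|/r = 2(8.99×10^9)(2.14×10^-11)/(2.29) = 0.168 N/C.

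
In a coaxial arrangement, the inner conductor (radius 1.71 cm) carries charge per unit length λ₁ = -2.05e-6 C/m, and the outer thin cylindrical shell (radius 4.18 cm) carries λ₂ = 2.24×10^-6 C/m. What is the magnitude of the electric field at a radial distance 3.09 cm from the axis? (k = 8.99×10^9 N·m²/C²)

Take a coaxial cylindrical Gaussian surface of radius r = 3.09 cm and length L (between the conductors, 1.71 cm < r < 4.18 cm).
Only the inner wire is enclosed; the outer shell contributes nothing inside itself. λ_enc = λ₁ = -2.05×10^-6 C/m.
Gauss's law: E·2πrL = λ_enc L/ε₀.
E = 2k|λ_enc|/r = 2(8.99×10^9)(2.05×10^-6)/(0.0309) = 1.19×10^6 N/C.

E = 1.19×10^6 N/C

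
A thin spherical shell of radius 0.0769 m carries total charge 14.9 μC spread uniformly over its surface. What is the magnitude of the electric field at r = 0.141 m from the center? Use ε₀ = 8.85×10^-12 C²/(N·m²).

Symmetry ⇒ E = E(r) r̂. Gaussian sphere of radius r = 0.141 m (r > 0.0769 m).
The entire shell is enclosed: Q_enc = 1.49×10^-5 C.
Applying ∮E·dA = Q_enc/ε₀ with Φ = E(4πr²):
E = |Q_enc|/(4πε₀r²) = (1.49×10^-5)/(4π·8.85×10^-12·(0.141)²) = 6.74×10^6 N/C.

|E| = 6.74e6 N/C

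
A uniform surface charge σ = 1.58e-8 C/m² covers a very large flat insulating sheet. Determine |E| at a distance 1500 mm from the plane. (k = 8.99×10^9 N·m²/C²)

E ≈ 892 N/C

Choose a cylindrical pillbox piercing the sheet, end faces (area A) parallel to it.
Flux Φ = 2EA and Q_enc = σA, so 2EA = σA/ε₀ ⇒ E = |σ|/(2ε₀), independent of distance.
E = 2πk|σ| = 2π(8.99×10^9)(1.58×10^-8) = 892 N/C.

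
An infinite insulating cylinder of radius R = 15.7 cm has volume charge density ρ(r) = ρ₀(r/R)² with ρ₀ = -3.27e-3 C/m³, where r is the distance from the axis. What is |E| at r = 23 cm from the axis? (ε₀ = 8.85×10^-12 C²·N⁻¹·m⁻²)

|E| ≈ 9.90×10^6 V/m

Take a coaxial cylindrical Gaussian surface of radius r = 23 cm and length L (r > R, full charge per length enclosed).
λ_enc = 2π ∫₀^R ρ₀(r'/R)^2 r' dr' = 2πρ₀R²/4 = -1.266×10^-4 C/m.
By Gauss's law (flux through the curved wall only), E·2πrL = λ_enc L/ε₀.
E = |λ_enc|/(2πε₀r) = (1.266×10^-4)/(2π·8.85×10^-12·0.23) = 9.90e6 N/C.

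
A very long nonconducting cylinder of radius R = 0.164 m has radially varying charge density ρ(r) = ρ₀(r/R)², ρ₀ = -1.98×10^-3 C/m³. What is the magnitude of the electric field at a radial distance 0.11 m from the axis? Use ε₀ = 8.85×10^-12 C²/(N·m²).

Take a coaxial cylindrical Gaussian surface of radius r = 0.11 m and length L (r < R).
Integrating ρ over the cross-section to radius r: λ_enc = (2πρ₀/R²) ∫₀^r r'^3 dr' = 2πρ₀ r^4/(4·R²) = -1.693×10^-5 C/m.
Applying ∮E·dA = Q_enc/ε₀ with the end caps contributing no flux:
E = |λ_enc|/(2πε₀r) = (1.693×10^-5)/(2π·8.85×10^-12·0.11) = 2.77e6 N/C.

|E| ≈ 2.77e6 N/C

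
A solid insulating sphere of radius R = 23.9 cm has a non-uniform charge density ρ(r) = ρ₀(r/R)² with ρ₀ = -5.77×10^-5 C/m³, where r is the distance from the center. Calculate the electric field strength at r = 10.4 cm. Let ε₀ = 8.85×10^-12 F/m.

|E| ≈ 2.57×10^4 V/m

Use a concentric Gaussian sphere at r = 10.4 cm (r < R).
Integrate the density: Q_enc = 4π ∫₀^r ρ₀(r'/R)^2 r'² dr' = 4πρ₀ r^5/(5·R²) = -3.089e-8 C.
By Gauss's law, ∮E·dA = E·4πr² = Q_enc/ε₀.
E = |Q_enc|/(4πε₀r²) = (3.089×10^-8)/(4π·8.85×10^-12·(0.104)²) = 2.57×10^4 N/C.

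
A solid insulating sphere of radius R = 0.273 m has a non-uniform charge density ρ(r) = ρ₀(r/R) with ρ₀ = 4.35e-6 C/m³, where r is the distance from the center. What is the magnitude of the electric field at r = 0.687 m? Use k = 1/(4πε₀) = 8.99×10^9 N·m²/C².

5.30×10^3 N/C

By spherical symmetry E is radial; choose a Gaussian sphere of radius r = 0.687 m (r > R, all charge enclosed).
Q_enc = 4π ∫₀^R ρ₀(r'/R)^1 r'² dr' = 4πρ₀R³/4 = 2.781e-7 C.
Gauss's law: E·4πr² = Q_enc/ε₀.
E = k|Q_enc|/r² = (8.99×10^9)(2.781×10^-7)/(0.687)² = 5.30×10^3 N/C.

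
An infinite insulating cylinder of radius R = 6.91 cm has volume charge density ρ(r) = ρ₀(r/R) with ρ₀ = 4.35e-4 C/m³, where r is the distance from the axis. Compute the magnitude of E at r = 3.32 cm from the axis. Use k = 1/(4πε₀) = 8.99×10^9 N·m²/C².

|E| = 2.61e5 N/C

By cylindrical symmetry E is radial; use a coaxial Gaussian cylinder of radius 3.32 cm and length L (r < R).
λ_enc = ∫₀^r ρ(r')·2πr' dr' = (2πρ₀/R)·r^3/3 = 4.825×10^-7 C/m.
By Gauss's law (flux through the curved wall only), E·2πrL = λ_enc L/ε₀.
E = 2k|λ_enc|/r = 2(8.99×10^9)(4.825×10^-7)/(0.0332) = 2.61×10^5 N/C.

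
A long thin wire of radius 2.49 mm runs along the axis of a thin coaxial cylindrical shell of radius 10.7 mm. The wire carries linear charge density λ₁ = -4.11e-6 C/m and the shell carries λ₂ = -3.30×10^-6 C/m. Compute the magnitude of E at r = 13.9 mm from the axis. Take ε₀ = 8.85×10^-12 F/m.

Take a coaxial cylindrical Gaussian surface of radius r = 13.9 mm and length L (r > 10.7 mm, enclosing both).
λ_enc = λ₁ + λ₂ = (-4.11×10^-6) + (-3.30×10^-6) = -7.41×10^-6 C/m.
Since E is radial and uniform over the curved surface, Φ = E·2πrL = Q_enc/ε₀ = λ_enc L/ε₀.
E = |λ_enc|/(2πε₀r) = (7.41e-6)/(2π·8.85×10^-12·0.0139) = 9.59×10^6 N/C.

|E| = 9.59e6 N/C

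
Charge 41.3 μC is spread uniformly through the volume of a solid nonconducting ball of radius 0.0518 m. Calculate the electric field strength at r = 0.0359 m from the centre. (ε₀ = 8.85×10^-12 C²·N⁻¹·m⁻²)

Use a concentric Gaussian sphere at r = 0.0359 m (r < R).
Only the charge within r is enclosed: Q_enc = Q·(r/R)³ = (41.3 μC)·(0.0359 m/0.0518 m)³ = 1.375×10^-5 C.
Since E is radial and uniform over the Gaussian sphere, Φ = E·4πr² = Q_enc/ε₀.
E = |Q_enc|/(4πε₀r²) = (1.375×10^-5)/(4π·8.85×10^-12·(0.0359)²) = 9.59×10^7 N/C.

|E| = 9.59×10^7 N/C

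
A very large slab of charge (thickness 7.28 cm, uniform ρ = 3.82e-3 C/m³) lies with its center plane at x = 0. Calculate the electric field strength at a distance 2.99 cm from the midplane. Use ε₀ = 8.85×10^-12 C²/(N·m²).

By symmetry E is perpendicular to the slab. A Gaussian pillbox from −2.99 cm to +2.99 cm (face area A) lies entirely within the slab.
Q_enc = ρ·(2x)·A and flux = 2EA, so 2EA = 2ρxA/ε₀ ⇒ E = |ρ|x/ε₀.
E = (3.82e-3)(0.0299)/(8.85×10^-12) = 1.29e7 N/C.

E = 1.29×10^7 N/C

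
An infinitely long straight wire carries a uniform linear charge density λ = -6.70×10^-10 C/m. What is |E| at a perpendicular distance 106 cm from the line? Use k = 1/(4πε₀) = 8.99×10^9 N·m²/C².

Choose a coaxial cylinder of radius r = 106 cm (arbitrary length L) as the Gaussian surface.
Q_enc = λL, so λ_enc = -6.70×10^-10 C/m.
By Gauss's law (flux through the curved wall only), E·2πrL = λ_enc L/ε₀.
E = 2k|λ_enc|/r = 2(8.99×10^9)(6.70e-10)/(1.06) = 11.4 N/C.

|E| ≈ 11.4 N/C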